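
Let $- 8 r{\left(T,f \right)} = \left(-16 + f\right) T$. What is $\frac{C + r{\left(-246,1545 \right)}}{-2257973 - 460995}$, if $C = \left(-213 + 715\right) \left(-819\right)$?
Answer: $\frac{1456485}{10875872} \approx 0.13392$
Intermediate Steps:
$C = -411138$ ($C = 502 \left(-819\right) = -411138$)
$r{\left(T,f \right)} = - \frac{T \left(-16 + f\right)}{8}$ ($r{\left(T,f \right)} = - \frac{\left(-16 + f\right) T}{8} = - \frac{T \left(-16 + f\right)}{8}$)
$\frac{C + r{\left(-246,1545 \right)}}{-2257973 - 460995} = \frac{-411138 + \frac{1}{8} \left(-246\right) \left(16 - 1545\right)}{-2257973 - 460995} = \frac{-411138 + \frac{1}{8} \left(-246\right) \left(16 - 1545\right)}{-2718968} = \left(-411138 + \frac{1}{8} \left(-246\right) \left(-1529\right)\right) \left(- \frac{1}{2718968}\right) = \left(-411138 + \frac{188067}{4}\right) \left(- \frac{1}{2718968}\right) = \left(- \frac{1456485}{4}\right) \left(- \frac{1}{2718968}\right) = \frac{1456485}{10875872}$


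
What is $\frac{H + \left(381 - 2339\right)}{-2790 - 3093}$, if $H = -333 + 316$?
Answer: $\frac{1975}{5883} \approx 0.33571$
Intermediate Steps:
$H = -17$
$\frac{H + \left(381 - 2339\right)}{-2790 - 3093} = \frac{-17 + \left(381 - 2339\right)}{-2790 - 3093} = \frac{-17 - 1958}{-5883} = \left(-1975\right) \left(- \frac{1}{5883}\right) = \frac{1975}{5883}$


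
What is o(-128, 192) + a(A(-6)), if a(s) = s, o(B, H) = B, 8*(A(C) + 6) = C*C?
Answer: -259/2 ≈ -129.50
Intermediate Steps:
A(C) = -6 + C**2/8 (A(C) = -6 + (C*C)/8 = -6 + C**2/8)
o(-128, 192) + a(A(-6)) = -128 + (-6 + (1/8)*(-6)**2) = -128 + (-6 + (1/8)*36) = -128 + (-6 + 9/2) = -128 - 3/2 = -259/2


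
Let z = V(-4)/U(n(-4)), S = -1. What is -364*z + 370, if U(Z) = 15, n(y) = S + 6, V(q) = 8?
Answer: 2638/15 ≈ 175.87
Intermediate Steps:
n(y) = 5 (n(y) = -1 + 6 = 5)
z = 8/15 ≈ 0.53333
-364*z + 370 = -364*8/15 + 370 = -2912/15 + 370 = 2638/15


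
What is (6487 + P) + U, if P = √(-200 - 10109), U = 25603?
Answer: 32090 + 13*I*√61 ≈ 32090.0 + 101.53*I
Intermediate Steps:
P = 13*I*√61 (P = √(-10309) = 13*I*√61 ≈ 101.53*I)
(6487 + P) + U = (6487 + 13*I*√61) + 25603 = 32090 + 13*I*√61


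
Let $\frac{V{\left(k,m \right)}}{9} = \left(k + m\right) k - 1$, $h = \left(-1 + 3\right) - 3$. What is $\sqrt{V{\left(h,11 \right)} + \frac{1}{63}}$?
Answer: $\frac{2 i \sqrt{10913}}{21} \approx 9.9491 i$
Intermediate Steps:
$h = -1$ ($h = 2 - 3 = -1$)
$V{\left(k,m \right)} = -9 + 9 k \left(k + m\right)$ ($V{\left(k,m \right)} = 9 \left(\left(k + m\right) k - 1\right) = 9 \left(k \left(k + m\right) - 1\right) = 9 \left(-1 + k \left(k + m\right)\right) = -9 + 9 k \left(k + m\right)$)
$\sqrt{V{\left(h,11 \right)} + \frac{1}{63}} = \sqrt{\left(-9 + 9 \left(-1\right)^{2} + 9 \left(-1\right) 11\right) + \frac{1}{63}} = \sqrt{\left(-9 + 9 \cdot 1 - 99\right) + \frac{1}{63}} = \sqrt{\left(-9 + 9 - 99\right) + \frac{1}{63}} = \sqrt{-99 + \frac{1}{63}} = \sqrt{- \frac{6236}{63}} = \frac{2 i \sqrt{10913}}{21}$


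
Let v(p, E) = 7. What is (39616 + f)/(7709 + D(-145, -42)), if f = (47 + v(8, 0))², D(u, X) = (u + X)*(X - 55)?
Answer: 10633/6462 ≈ 1.6455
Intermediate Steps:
D(u, X) = (-55 + X)*(X + u) (D(u, X) = (X + u)*(-55 + X) = (-55 + X)*(X + u))
f = 2916 (f = (47 + 7)² = 54² = 2916)
(39616 + f)/(7709 + D(-145, -42)) = (39616 + 2916)/(7709 + ((-42)² - 55*(-42) - 55*(-145) - 42*(-145))) = 42532/(7709 + (1764 + 2310 + 7975 + 6090)) = 42532/(7709 + 18139) = 42532/25848 = 42532*(1/25848) = 10633/6462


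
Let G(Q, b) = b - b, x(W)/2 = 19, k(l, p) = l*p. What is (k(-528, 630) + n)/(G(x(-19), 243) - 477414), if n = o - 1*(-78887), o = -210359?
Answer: 25784/26523 ≈ 0.97214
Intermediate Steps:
x(W) = 38 (x(W) = 2*19 = 38)
n = -131472 (n = -210359 - 1*(-78887) = -210359 + 78887 = -131472)
G(Q, b) = 0
(k(-528, 630) + n)/(G(x(-19), 243) - 477414) = (-528*630 - 131472)/(0 - 477414) = (-332640 - 131472)/(-477414) = -464112*(-1/477414) = 25784/26523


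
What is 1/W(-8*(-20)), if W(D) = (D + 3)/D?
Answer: 160/163 ≈ 0.98160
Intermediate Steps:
W(D) = (3 + D)/D
1/W(-8*(-20)) = 1/((3 - 8*(-20))/((-8*(-20)))) = 1/((3 + 160)/160) = 1/((1/160)*163) = 1/(163/160) = 160/163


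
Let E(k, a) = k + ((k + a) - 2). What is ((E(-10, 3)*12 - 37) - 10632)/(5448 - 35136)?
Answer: 10897/29688 ≈ 0.36705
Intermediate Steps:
E(k, a) = -2 + a + 2*k (E(k, a) = k + ((a + k) - 2) = k + (-2 + a + k) = -2 + a + 2*k)
((E(-10, 3)*12 - 37) - 10632)/(5448 - 35136) = (((-2 + 3 + 2*(-10))*12 - 37) - 10632)/(5448 - 35136) = (((-2 + 3 - 20)*12 - 37) - 10632)/(-29688) = ((-19*12 - 37) - 10632)*(-1/29688) = ((-228 - 37) - 10632)*(-1/29688) = (-265 - 10632)*(-1/29688) = -10897*(-1/29688) = 10897/29688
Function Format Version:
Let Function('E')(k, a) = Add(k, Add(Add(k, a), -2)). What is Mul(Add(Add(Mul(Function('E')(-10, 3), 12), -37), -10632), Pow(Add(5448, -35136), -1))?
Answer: Rational(10897, 29688) ≈ 0.36705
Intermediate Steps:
Function('E')(k, a) = Add(-2, a, Mul(2, k)) (Function('E')(k, a) = Add(k, Add(Add(a, k), -2)) = Add(k, Add(-2, a, k)) = Add(-2, a, Mul(2, k)))
Mul(Add(Add(Mul(Function('E')(-10, 3), 12), -37), -10632), Pow(Add(5448, -35136), -1)) = Mul(Add(Add(Mul(Add(-2, 3, Mul(2, -10)), 12), -37), -10632), Pow(Add(5448, -35136), -1)) = Mul(Add(Add(Mul(Add(-2, 3, -20), 12), -37), -10632), Pow(-29688, -1)) = Mul(Add(Add(Mul(-19, 12), -37), -10632), Rational(-1, 29688)) = Mul(Add(Add(-228, -37), -10632), Rational(-1, 29688)) = Mul(Add(-265, -10632), Rational(-1, 29688)) = Mul(-10897, Rational(-1, 29688)) = Rational(10897, 29688)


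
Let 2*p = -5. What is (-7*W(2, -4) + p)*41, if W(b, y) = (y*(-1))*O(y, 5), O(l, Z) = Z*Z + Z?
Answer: -69085/2 ≈ -34543.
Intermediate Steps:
O(l, Z) = Z + Z² (O(l, Z) = Z² + Z = Z + Z²)
p = -5/2 (p = (½)*(-5) = -5/2 ≈ -2.5000)
W(b, y) = -30*y (W(b, y) = (y*(-1))*(5*(1 + 5)) = (-y)*(5*6) = -y*30 = -30*y)
(-7*W(2, -4) + p)*41 = (-(-210)*(-4) - 5/2)*41 = (-7*120 - 5/2)*41 = (-840 - 5/2)*41 = -1685/2*41 = -69085/2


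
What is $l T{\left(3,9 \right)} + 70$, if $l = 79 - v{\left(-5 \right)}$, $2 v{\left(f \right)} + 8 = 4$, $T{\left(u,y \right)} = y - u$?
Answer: $556$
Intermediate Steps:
$v{\left(f \right)} = -2$ ($v{\left(f \right)} = -4 + \frac{1}{2} \cdot 4 = -4 + 2 = -2$)
$l = 81$ ($l = 79 - -2 = 79 + 2 = 81$)
$l T{\left(3,9 \right)} + 70 = 81 \left(9 - 3\right) + 70 = 81 \cdot 6 + 70 = 486 + 70 = 556$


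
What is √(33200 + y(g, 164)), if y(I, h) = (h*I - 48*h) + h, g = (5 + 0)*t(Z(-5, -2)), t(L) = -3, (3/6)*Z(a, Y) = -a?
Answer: 2*√5758 ≈ 151.76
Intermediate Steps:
Z(a, Y) = -2*a (Z(a, Y) = 2*(-a) = -2*a)
g = -15 (g = (5 + 0)*(-3) = 5*(-3) = -15)
y(I, h) = -47*h + I*h (y(I, h) = (I*h - 48*h) + h = (-48*h + I*h) + h = -47*h + I*h)
√(33200 + y(g, 164)) = √(33200 + 164*(-47 - 15)) = √(33200 + 164*(-62)) = √(33200 - 10168) = √23032 = 2*√5758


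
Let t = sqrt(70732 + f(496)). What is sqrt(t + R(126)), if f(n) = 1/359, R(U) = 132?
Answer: sqrt(17012292 + 1077*sqrt(1012890139))/359 ≈ 19.949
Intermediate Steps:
f(n) = 1/359
t = 3*sqrt(1012890139)/359 (t = sqrt(70732 + 1/359) = sqrt(25392789/359) = 3*sqrt(1012890139)/359 ≈ 265.96)
sqrt(t + R(126)) = sqrt(3*sqrt(1012890139)/359 + 132) = sqrt(132 + 3*sqrt(1012890139)/359)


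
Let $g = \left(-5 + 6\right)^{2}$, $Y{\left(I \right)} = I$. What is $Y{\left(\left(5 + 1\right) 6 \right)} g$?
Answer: $36$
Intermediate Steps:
$g = 1$ ($g = 1^{2} = 1$)
$Y{\left(\left(5 + 1\right) 6 \right)} g = \left(5 + 1\right) 6 \cdot 1 = 6 \cdot 6 \cdot 1 = 36 \cdot 1 = 36$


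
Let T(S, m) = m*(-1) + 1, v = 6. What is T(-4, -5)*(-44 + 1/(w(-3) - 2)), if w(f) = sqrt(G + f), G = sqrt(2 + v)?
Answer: -264 - 6/(2 - I*sqrt(3 - 2*sqrt(2))) ≈ -266.88 - 0.59577*I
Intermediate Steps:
G = 2*sqrt(2) (G = sqrt(2 + 6) = sqrt(8) = 2*sqrt(2) ≈ 2.8284)
w(f) = sqrt(f + 2*sqrt(2)) (w(f) = sqrt(2*sqrt(2) + f) = sqrt(f + 2*sqrt(2)))
T(S, m) = 1 - m (T(S, m) = -m + 1 = 1 - m)
T(-4, -5)*(-44 + 1/(w(-3) - 2)) = (1 - 1*(-5))*(-44 + 1/(sqrt(-3 + 2*sqrt(2)) - 2)) = (1 + 5)*(-44 + 1/(-2 + sqrt(-3 + 2*sqrt(2)))) = 6*(-44 + 1/(-2 + sqrt(-3 + 2*sqrt(2)))) = -264 + 6/(-2 + sqrt(-3 + 2*sqrt(2)))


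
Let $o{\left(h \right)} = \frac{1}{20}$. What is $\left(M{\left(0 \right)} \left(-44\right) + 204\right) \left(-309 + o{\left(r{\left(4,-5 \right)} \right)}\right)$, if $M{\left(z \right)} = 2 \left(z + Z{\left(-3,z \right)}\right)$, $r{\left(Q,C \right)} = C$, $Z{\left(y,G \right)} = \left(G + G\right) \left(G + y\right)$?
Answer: $- \frac{315129}{5} \approx -63026.0$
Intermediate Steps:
$Z{\left(y,G \right)} = 2 G \left(G + y\right)$
$M{\left(z \right)} = 2 z + 4 z \left(-3 + z\right)$ ($M{\left(z \right)} = 2 \left(z + 2 z \left(z - 3\right)\right) = 2 \left(z + 2 z \left(-3 + z\right)\right) = 2 z + 4 z \left(-3 + z\right)$)
$o{\left(h \right)} = \frac{1}{20}$
$\left(M{\left(0 \right)} \left(-44\right) + 204\right) \left(-309 + o{\left(r{\left(4,-5 \right)} \right)}\right) = \left(2 \cdot 0 \left(-5 + 2 \cdot 0\right) \left(-44\right) + 204\right) \left(-309 + \frac{1}{20}\right) = \left(2 \cdot 0 \left(-5 + 0\right) \left(-44\right) + 204\right) \left(- \frac{6179}{20}\right) = \left(2 \cdot 0 \left(-5\right) \left(-44\right) + 204\right) \left(- \frac{6179}{20}\right) = \left(0 \left(-44\right) + 204\right) \left(- \frac{6179}{20}\right) = \left(0 + 204\right) \left(- \frac{6179}{20}\right) = 204 \left(- \frac{6179}{20}\right) = - \frac{315129}{5}$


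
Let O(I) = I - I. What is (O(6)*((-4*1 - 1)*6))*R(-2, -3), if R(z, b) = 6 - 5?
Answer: 0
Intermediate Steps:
R(z, b) = 1
O(I) = 0
(O(6)*((-4*1 - 1)*6))*R(-2, -3) = (0*((-4*1 - 1)*6))*1 = (0*((-4 - 1)*6))*1 = (0*(-5*6))*1 = (0*(-30))*1 = 0*1 = 0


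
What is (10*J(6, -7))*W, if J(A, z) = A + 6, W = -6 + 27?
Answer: 2520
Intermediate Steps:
W = 21
J(A, z) = 6 + A
(10*J(6, -7))*W = (10*(6 + 6))*21 = (10*12)*21 = 120*21 = 2520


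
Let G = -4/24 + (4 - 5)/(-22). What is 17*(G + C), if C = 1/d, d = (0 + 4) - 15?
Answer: -119/33 ≈ -3.6061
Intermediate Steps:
G = -4/33 (G = -4*1/24 - 1*(-1/22) = -1/6 + 1/22 = -4/33 ≈ -0.12121)
d = -11 (d = 4 - 15 = -11)
C = -1/11 (C = 1/(-11) = -1/11 ≈ -0.090909)
17*(G + C) = 17*(-4/33 - 1/11) = 17*(-7/33) = -119/33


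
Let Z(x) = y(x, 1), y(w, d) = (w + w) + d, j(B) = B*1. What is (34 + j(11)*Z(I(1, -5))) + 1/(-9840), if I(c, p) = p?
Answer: -639601/9840 ≈ -65.000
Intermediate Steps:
j(B) = B
y(w, d) = d + 2*w (y(w, d) = 2*w + d = d + 2*w)
Z(x) = 1 + 2*x
(34 + j(11)*Z(I(1, -5))) + 1/(-9840) = (34 + 11*(1 + 2*(-5))) + 1/(-9840) = (34 + 11*(1 - 10)) - 1/9840 = (34 + 11*(-9)) - 1/9840 = (34 - 99) - 1/9840 = -65 - 1/9840 = -639601/9840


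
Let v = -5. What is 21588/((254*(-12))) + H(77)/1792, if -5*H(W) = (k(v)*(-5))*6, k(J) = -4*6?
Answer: -101887/14224 ≈ -7.1630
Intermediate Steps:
k(J) = -24
H(W) = -144 (H(W) = -(-24*(-5))*6/5 = -24*6 = -⅕*720 = -144)
21588/((254*(-12))) + H(77)/1792 = 21588/((254*(-12))) - 144/1792 = 21588/(-3048) - 144*1/1792 = 21588*(-1/3048) - 9/112 = -1799/254 - 9/112 = -101887/14224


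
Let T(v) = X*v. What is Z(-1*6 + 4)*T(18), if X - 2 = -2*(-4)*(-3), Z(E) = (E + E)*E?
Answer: -3168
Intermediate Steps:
Z(E) = 2*E² (Z(E) = (2*E)*E = 2*E²)
X = -22 (X = 2 - 2*(-4)*(-3) = 2 + 8*(-3) = 2 - 24 = -22)
T(v) = -22*v
Z(-1*6 + 4)*T(18) = (2*(-1*6 + 4)²)*(-22*18) = (2*(-6 + 4)²)*(-396) = (2*(-2)²)*(-396) = (2*4)*(-396) = 8*(-396) = -3168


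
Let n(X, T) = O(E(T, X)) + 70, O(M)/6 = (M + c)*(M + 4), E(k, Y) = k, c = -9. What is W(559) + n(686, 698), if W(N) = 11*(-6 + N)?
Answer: 2908221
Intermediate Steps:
O(M) = 6*(-9 + M)*(4 + M) (O(M) = 6*((M - 9)*(M + 4)) = 6*((-9 + M)*(4 + M)) = 6*(-9 + M)*(4 + M))
W(N) = -66 + 11*N
n(X, T) = -146 - 30*T + 6*T**2 (n(X, T) = (-216 - 30*T + 6*T**2) + 70 = -146 - 30*T + 6*T**2)
W(559) + n(686, 698) = (-66 + 11*559) + (-146 - 30*698 + 6*698**2) = (-66 + 6149) + (-146 - 20940 + 6*487204) = 6083 + (-146 - 20940 + 2923224) = 6083 + 2902138 = 2908221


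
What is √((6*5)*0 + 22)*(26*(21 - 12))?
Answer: 234*√22 ≈ 1097.6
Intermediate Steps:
√((6*5)*0 + 22)*(26*(21 - 12)) = √(30*0 + 22)*(26*9) = √(0 + 22)*234 = √22*234 = 234*√22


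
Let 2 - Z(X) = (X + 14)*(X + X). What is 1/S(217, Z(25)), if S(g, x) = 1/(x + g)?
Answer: -1731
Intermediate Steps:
Z(X) = 2 - 2*X*(14 + X) (Z(X) = 2 - (X + 14)*(X + X) = 2 - (14 + X)*2*X = 2 - 2*X*(14 + X))
S(g, x) = 1/(g + x)
1/S(217, Z(25)) = 1/(1/(217 + (2 - 28*25 - 2*25²))) = 1/(1/(217 + (2 - 700 - 2*625))) = 1/(1/(217 + (2 - 700 - 1250))) = 1/(1/(217 - 1948)) = 1/(1/(-1731)) = 1/(-1/1731) = -1731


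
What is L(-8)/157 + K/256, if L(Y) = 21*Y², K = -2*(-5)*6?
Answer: 88371/10048 ≈ 8.7949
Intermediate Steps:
K = 60 (K = 10*6 = 60)
L(-8)/157 + K/256 = (21*(-8)²)/157 + 60/256 = (21*64)*(1/157) + 60*(1/256) = 1344*(1/157) + 15/64 = 1344/157 + 15/64 = 88371/10048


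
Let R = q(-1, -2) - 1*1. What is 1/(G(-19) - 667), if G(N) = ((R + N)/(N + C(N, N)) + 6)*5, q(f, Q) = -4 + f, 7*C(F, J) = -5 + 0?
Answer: -138/87031 ≈ -0.0015856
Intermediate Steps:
C(F, J) = -5/7 (C(F, J) = (-5 + 0)/7 = (⅐)*(-5) = -5/7)
R = -6 (R = (-4 - 1) - 1*1 = -5 - 1 = -6)
G(N) = 30 + 5*(-6 + N)/(-5/7 + N) (G(N) = ((-6 + N)/(N - 5/7) + 6)*5 = ((-6 + N)/(-5/7 + N) + 6)*5 = (6 + (-6 + N)/(-5/7 + N))*5 = 30 + 5*(-6 + N)/(-5/7 + N))
1/(G(-19) - 667) = 1/(5*(-72 + 49*(-19))/(-5 + 7*(-19)) - 667) = 1/(5*(-72 - 931)/(-5 - 133) - 667) = 1/(5*(-1003)/(-138) - 667) = 1/(5*(-1/138)*(-1003) - 667) = 1/(5015/138 - 667) = 1/(-87031/138) = -138/87031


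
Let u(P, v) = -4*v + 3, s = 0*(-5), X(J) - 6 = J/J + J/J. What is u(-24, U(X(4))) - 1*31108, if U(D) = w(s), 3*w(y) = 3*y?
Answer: -31105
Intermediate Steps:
X(J) = 8 (X(J) = 6 + (J/J + J/J) = 6 + (1 + 1) = 6 + 2 = 8)
s = 0
w(y) = y (w(y) = (3*y)/3 = y)
U(D) = 0
u(P, v) = 3 - 4*v
u(-24, U(X(4))) - 1*31108 = (3 - 4*0) - 1*31108 = (3 + 0) - 31108 = 3 - 31108 = -31105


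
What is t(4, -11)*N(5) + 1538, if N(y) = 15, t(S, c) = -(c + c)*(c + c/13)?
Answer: -30826/13 ≈ -2371.2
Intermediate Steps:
t(S, c) = -28*c**2/13 (t(S, c) = -2*c*(c + c*(1/13)) = -2*c*(c + c/13) = -2*c*14*c/13 = -28*c**2/13)
t(4, -11)*N(5) + 1538 = -28/13*(-11)**2*15 + 1538 = -28/13*121*15 + 1538 = -3388/13*15 + 1538 = -50820/13 + 1538 = -30826/13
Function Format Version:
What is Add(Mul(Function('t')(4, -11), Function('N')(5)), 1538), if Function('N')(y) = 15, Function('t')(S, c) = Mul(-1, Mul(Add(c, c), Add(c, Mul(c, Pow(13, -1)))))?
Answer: Rational(-30826, 13) ≈ -2371.2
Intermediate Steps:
Function('t')(S, c) = Mul(Rational(-28, 13), Pow(c, 2)) (Function('t')(S, c) = Mul(-1, Mul(Mul(2, c), Add(c, Mul(c, Rational(1, 13))))) = Mul(-1, Mul(Mul(2, c), Add(c, Mul(Rational(1, 13), c)))) = Mul(-1, Mul(Mul(2, c), Mul(Rational(14, 13), c))) = Mul(-1, Mul(Rational(28, 13), Pow(c, 2))) = Mul(Rational(-28, 13), Pow(c, 2)))
Add(Mul(Function('t')(4, -11), Function('N')(5)), 1538) = Add(Mul(Mul(Rational(-28, 13), Pow(-11, 2)), 15), 1538) = Add(Mul(Mul(Rational(-28, 13), 121), 15), 1538) = Add(Mul(Rational(-3388, 13), 15), 1538) = Add(Rational(-50820, 13), 1538) = Rational(-30826, 13)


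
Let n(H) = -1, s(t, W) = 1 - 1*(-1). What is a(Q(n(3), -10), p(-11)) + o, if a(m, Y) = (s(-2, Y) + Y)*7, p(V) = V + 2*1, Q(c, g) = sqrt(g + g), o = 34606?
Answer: 34557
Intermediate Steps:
s(t, W) = 2 (s(t, W) = 1 + 1 = 2)
Q(c, g) = sqrt(2)*sqrt(g) (Q(c, g) = sqrt(2*g) = sqrt(2)*sqrt(g))
p(V) = 2 + V (p(V) = V + 2 = 2 + V)
a(m, Y) = 14 + 7*Y (a(m, Y) = (2 + Y)*7 = 14 + 7*Y)
a(Q(n(3), -10), p(-11)) + o = (14 + 7*(2 - 11)) + 34606 = (14 + 7*(-9)) + 34606 = (14 - 63) + 34606 = -49 + 34606 = 34557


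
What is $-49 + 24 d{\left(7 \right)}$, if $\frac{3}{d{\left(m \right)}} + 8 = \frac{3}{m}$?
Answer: $- \frac{3101}{53} \approx -58.509$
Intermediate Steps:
$d{\left(m \right)} = \frac{3}{-8 + \frac{3}{m}}$
$-49 + 24 d{\left(7 \right)} = -49 + 24 \left(\left(-3\right) 7 \frac{1}{-3 + 8 \cdot 7}\right) = -49 + 24 \left(\left(-3\right) 7 \frac{1}{-3 + 56}\right) = -49 + 24 \left(\left(-3\right) 7 \cdot \frac{1}{53}\right) = -49 + 24 \left(- \frac{21}{53}\right) = -49 - \frac{504}{53} = - \frac{3101}{53}$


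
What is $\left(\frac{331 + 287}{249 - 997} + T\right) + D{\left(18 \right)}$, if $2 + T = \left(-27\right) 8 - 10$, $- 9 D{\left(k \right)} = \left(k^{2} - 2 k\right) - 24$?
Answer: $- \frac{289655}{1122} \approx -258.16$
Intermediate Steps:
$D{\left(k \right)} = \frac{8}{3} - \frac{k^{2}}{9} + \frac{2 k}{9}$ ($D{\left(k \right)} = - \frac{\left(k^{2} - 2 k\right) - 24}{9} = - \frac{-24 + k^{2} - 2 k}{9} = \frac{8}{3} - \frac{k^{2}}{9} + \frac{2 k}{9}$)
$T = -228$ ($T = -2 - 226 = -228$)
$\left(\frac{331 + 287}{249 - 997} + T\right) + D{\left(18 \right)} = \left(\frac{331 + 287}{249 - 997} - 228\right) + \left(\frac{8}{3} - \frac{18^{2}}{9} + \frac{2}{9} \cdot 18\right) = \left(\frac{618}{-748} - 228\right) + \left(\frac{8}{3} - 36 + 4\right) = \left(618 \left(- \frac{1}{748}\right) - 228\right) + \left(\frac{8}{3} - 36 + 4\right) = \left(- \frac{309}{374} - 228\right) - \frac{88}{3} = - \frac{85581}{374} - \frac{88}{3} = - \frac{289655}{1122}$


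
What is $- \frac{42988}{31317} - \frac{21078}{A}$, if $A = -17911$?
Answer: $- \frac{9987122}{50992617} \approx -0.19585$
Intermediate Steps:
$- \frac{42988}{31317} - \frac{21078}{A} = - \frac{42988}{31317} - \frac{21078}{-17911} = \left(-42988\right) \frac{1}{31317} - - \frac{21078}{17911} = - \frac{3908}{2847} + \frac{21078}{17911} = - \frac{9987122}{50992617}$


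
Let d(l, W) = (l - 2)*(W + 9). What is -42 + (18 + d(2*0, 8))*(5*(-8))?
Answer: 598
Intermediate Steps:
d(l, W) = (-2 + l)*(9 + W)
-42 + (18 + d(2*0, 8))*(5*(-8)) = -42 + (18 + (-18 - 2*8 + 9*(2*0) + 8*(2*0)))*(5*(-8)) = -42 + (18 + (-18 - 16 + 9*0 + 8*0))*(-40) = -42 + (18 + (-18 - 16 + 0 + 0))*(-40) = -42 + (18 - 34)*(-40) = -42 - 16*(-40) = -42 + 640 = 598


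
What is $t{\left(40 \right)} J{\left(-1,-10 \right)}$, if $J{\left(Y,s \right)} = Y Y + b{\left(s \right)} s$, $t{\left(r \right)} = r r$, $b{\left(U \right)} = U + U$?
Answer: $321600$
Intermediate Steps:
$b{\left(U \right)} = 2 U$
$t{\left(r \right)} = r^{2}$
$J{\left(Y,s \right)} = Y^{2} + 2 s^{2}$ ($J{\left(Y,s \right)} = Y Y + 2 s s = Y^{2} + 2 s^{2}$)
$t{\left(40 \right)} J{\left(-1,-10 \right)} = 40^{2} \left(\left(-1\right)^{2} + 2 \left(-10\right)^{2}\right) = 1600 \left(1 + 2 \cdot 100\right) = 1600 \left(1 + 200\right) = 1600 \cdot 201 = 321600$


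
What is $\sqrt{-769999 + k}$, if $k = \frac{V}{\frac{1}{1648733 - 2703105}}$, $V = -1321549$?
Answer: $\sqrt{1393403492229} \approx 1.1804 \cdot 10^{6}$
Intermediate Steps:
$k = 1393404262228$ ($k = - \frac{1321549}{\frac{1}{1648733 - 2703105}} = - \frac{1321549}{\frac{1}{-1054372}} = - \frac{1321549}{- \frac{1}{1054372}} = \left(-1321549\right) \left(-1054372\right) = 1393404262228$)
$\sqrt{-769999 + k} = \sqrt{-769999 + 1393404262228} = \sqrt{1393403492229}$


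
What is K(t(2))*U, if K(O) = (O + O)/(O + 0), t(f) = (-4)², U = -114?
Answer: -228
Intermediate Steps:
t(f) = 16
K(O) = 2 (K(O) = (2*O)/O = 2)
K(t(2))*U = 2*(-114) = -228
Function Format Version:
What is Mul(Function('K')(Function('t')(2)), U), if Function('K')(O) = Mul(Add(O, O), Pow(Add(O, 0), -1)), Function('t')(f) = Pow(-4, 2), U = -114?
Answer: -228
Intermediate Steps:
Function('t')(f) = 16
Function('K')(O) = 2 (Function('K')(O) = Mul(Mul(2, O), Pow(O, -1)) = 2)
Mul(Function('K')(Function('t')(2)), U) = Mul(2, -114) = -228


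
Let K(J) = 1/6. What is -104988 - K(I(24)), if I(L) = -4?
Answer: -629929/6 ≈ -1.0499e+5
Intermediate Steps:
K(J) = 1/6
-104988 - K(I(24)) = -104988 - 1*1/6 = -104988 - 1/6 = -629929/6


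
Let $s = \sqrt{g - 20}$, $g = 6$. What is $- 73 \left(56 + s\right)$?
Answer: $-4088 - 73 i \sqrt{14} \approx -4088.0 - 273.14 i$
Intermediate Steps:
$s = i \sqrt{14}$ ($s = \sqrt{6 - 20} = \sqrt{-14} = i \sqrt{14} \approx 3.7417 i$)
$- 73 \left(56 + s\right) = - 73 \left(56 + i \sqrt{14}\right) = -4088 - 73 i \sqrt{14}$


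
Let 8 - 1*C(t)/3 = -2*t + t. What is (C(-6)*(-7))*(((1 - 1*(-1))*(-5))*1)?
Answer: 420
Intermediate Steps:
C(t) = 24 + 3*t (C(t) = 24 - 3*(-2*t + t) = 24 - (-3)*t = 24 + 3*t)
(C(-6)*(-7))*(((1 - 1*(-1))*(-5))*1) = ((24 + 3*(-6))*(-7))*(((1 - 1*(-1))*(-5))*1) = ((24 - 18)*(-7))*(((1 + 1)*(-5))*1) = (6*(-7))*((2*(-5))*1) = -(-420) = -42*(-10) = 420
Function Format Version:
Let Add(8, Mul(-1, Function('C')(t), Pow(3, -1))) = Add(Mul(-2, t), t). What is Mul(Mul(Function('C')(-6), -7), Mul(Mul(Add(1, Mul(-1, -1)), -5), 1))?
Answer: 420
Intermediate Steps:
Function('C')(t) = Add(24, Mul(3, t)) (Function('C')(t) = Add(24, Mul(-3, Add(Mul(-2, t), t))) = Add(24, Mul(-3, Mul(-1, t))) = Add(24, Mul(3, t)))
Mul(Mul(Function('C')(-6), -7), Mul(Mul(Add(1, Mul(-1, -1)), -5), 1)) = Mul(Mul(Add(24, Mul(3, -6)), -7), Mul(Mul(Add(1, Mul(-1, -1)), -5), 1)) = Mul(Mul(Add(24, -18), -7), Mul(Mul(Add(1, 1), -5), 1)) = Mul(Mul(6, -7), Mul(Mul(2, -5), 1)) = Mul(-42, Mul(-10, 1)) = Mul(-42, -10) = 420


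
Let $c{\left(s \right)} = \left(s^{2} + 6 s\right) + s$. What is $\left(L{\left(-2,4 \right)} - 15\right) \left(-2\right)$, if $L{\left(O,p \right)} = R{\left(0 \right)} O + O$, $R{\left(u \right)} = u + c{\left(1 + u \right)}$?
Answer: $66$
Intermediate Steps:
$c{\left(s \right)} = s^{2} + 7 s$
$R{\left(u \right)} = u + \left(1 + u\right) \left(8 + u\right)$ ($R{\left(u \right)} = u + \left(1 + u\right) \left(7 + \left(1 + u\right)\right) = u + \left(1 + u\right) \left(8 + u\right)$)
$L{\left(O,p \right)} = 9 O$ ($L{\left(O,p \right)} = \left(0 + \left(1 + 0\right) \left(8 + 0\right)\right) O + O = \left(0 + 1 \cdot 8\right) O + O = \left(0 + 8\right) O + O = 8 O + O = 9 O$)
$\left(L{\left(-2,4 \right)} - 15\right) \left(-2\right) = \left(9 \left(-2\right) - 15\right) \left(-2\right) = \left(-18 - 15\right) \left(-2\right) = \left(-33\right) \left(-2\right) = 66$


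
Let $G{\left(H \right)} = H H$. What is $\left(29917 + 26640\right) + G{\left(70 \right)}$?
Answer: $61457$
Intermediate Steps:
$G{\left(H \right)} = H^{2}$
$\left(29917 + 26640\right) + G{\left(70 \right)} = \left(29917 + 26640\right) + 70^{2} = 56557 + 4900 = 61457$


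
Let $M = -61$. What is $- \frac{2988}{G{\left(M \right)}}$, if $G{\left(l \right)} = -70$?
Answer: $\frac{1494}{35} \approx 42.686$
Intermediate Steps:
$- \frac{2988}{G{\left(M \right)}} = - \frac{2988}{-70} = \left(-2988\right) \left(- \frac{1}{70}\right) = \frac{1494}{35}$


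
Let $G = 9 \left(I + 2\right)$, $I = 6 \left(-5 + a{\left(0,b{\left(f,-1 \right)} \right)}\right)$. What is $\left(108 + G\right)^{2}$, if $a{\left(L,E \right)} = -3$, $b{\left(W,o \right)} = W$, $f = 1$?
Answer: $93636$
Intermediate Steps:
$I = -48$ ($I = 6 \left(-5 - 3\right) = 6 \left(-8\right) = -48$)
$G = -414$ ($G = 9 \left(-48 + 2\right) = 9 \left(-46\right) = -414$)
$\left(108 + G\right)^{2} = \left(108 - 414\right)^{2} = \left(-306\right)^{2} = 93636$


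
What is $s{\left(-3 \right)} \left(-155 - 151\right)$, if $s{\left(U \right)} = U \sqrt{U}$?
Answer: $918 i \sqrt{3} \approx 1590.0 i$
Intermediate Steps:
$s{\left(U \right)} = U^{\frac{3}{2}}$
$s{\left(-3 \right)} \left(-155 - 151\right) = \left(-3\right)^{\frac{3}{2}} \left(-155 - 151\right) = - 3 i \sqrt{3} \left(-306\right) = 918 i \sqrt{3}$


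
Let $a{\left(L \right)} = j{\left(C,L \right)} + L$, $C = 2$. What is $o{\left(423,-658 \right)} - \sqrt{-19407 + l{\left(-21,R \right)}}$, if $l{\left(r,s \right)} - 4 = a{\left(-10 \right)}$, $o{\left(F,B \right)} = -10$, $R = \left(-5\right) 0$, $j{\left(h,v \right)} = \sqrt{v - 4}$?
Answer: $-10 - \sqrt{-19413 + i \sqrt{14}} \approx -10.013 - 139.33 i$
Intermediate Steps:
$j{\left(h,v \right)} = \sqrt{-4 + v}$
$a{\left(L \right)} = L + \sqrt{-4 + L}$ ($a{\left(L \right)} = \sqrt{-4 + L} + L = L + \sqrt{-4 + L}$)
$R = 0$
$l{\left(r,s \right)} = -6 + i \sqrt{14}$ ($l{\left(r,s \right)} = 4 - \left(10 - \sqrt{-4 - 10}\right) = 4 - \left(10 - \sqrt{-14}\right) = 4 - \left(10 - i \sqrt{14}\right) = -6 + i \sqrt{14}$)
$o{\left(423,-658 \right)} - \sqrt{-19407 + l{\left(-21,R \right)}} = -10 - \sqrt{-19407 - \left(6 - i \sqrt{14}\right)} = -10 - \sqrt{-19413 + i \sqrt{14}}$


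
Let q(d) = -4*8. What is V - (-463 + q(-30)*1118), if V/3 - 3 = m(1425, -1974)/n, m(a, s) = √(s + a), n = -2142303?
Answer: 36248 - 3*I*√61/714101 ≈ 36248.0 - 3.2812e-5*I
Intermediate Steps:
q(d) = -32
m(a, s) = √(a + s)
V = 9 - 3*I*√61/714101 (V = 9 + 3*(√(1425 - 1974)/(-2142303)) = 9 + 3*(√(-549)*(-1/2142303)) = 9 + 3*((3*I*√61)*(-1/2142303)) = 9 + 3*(-I*√61/714101) = 9 - 3*I*√61/714101 ≈ 9.0 - 3.2812e-5*I)
V - (-463 + q(-30)*1118) = (9 - 3*I*√61/714101) - (-463 - 32*1118) = (9 - 3*I*√61/714101) - (-463 - 35776) = (9 - 3*I*√61/714101) - 1*(-36239) = (9 - 3*I*√61/714101) + 36239 = 36248 - 3*I*√61/714101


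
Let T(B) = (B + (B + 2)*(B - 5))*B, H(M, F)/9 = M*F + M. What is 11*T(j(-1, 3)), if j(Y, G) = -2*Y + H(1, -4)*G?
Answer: -5552041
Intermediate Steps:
H(M, F) = 9*M + 9*F*M (H(M, F) = 9*(M*F + M) = 9*(F*M + M) = 9*(M + F*M) = 9*M + 9*F*M)
j(Y, G) = -27*G - 2*Y (j(Y, G) = -2*Y + (9*1*(1 - 4))*G = -2*Y + (9*1*(-3))*G = -2*Y - 27*G = -27*G - 2*Y)
T(B) = B*(B + (-5 + B)*(2 + B)) (T(B) = (B + (2 + B)*(-5 + B))*B = (B + (-5 + B)*(2 + B))*B = B*(B + (-5 + B)*(2 + B)))
11*T(j(-1, 3)) = 11*((-27*3 - 2*(-1))*(-10 + (-27*3 - 2*(-1))² - 2*(-27*3 - 2*(-1)))) = 11*((-81 + 2)*(-10 + (-81 + 2)² - 2*(-81 + 2))) = 11*(-79*(-10 + (-79)² - 2*(-79))) = 11*(-79*(-10 + 6241 + 158)) = 11*(-79*6389) = 11*(-504731) = -5552041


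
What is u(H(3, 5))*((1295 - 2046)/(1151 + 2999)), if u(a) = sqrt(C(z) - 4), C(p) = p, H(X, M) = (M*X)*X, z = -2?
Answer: -751*I*sqrt(6)/4150 ≈ -0.44327*I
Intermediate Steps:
H(X, M) = M*X**2
u(a) = I*sqrt(6) (u(a) = sqrt(-2 - 4) = sqrt(-6) = I*sqrt(6))
u(H(3, 5))*((1295 - 2046)/(1151 + 2999)) = (I*sqrt(6))*((1295 - 2046)/(1151 + 2999)) = (I*sqrt(6))*(-751/4150) = -751*I*sqrt(6)/4150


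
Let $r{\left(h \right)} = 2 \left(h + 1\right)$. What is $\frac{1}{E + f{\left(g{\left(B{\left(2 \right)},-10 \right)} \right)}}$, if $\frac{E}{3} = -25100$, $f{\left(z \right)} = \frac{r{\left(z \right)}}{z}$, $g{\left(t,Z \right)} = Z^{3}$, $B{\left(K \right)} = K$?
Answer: $- \frac{500}{37649001} \approx -1.3281 \cdot 10^{-5}$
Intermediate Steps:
$r{\left(h \right)} = 2 + 2 h$ ($r{\left(h \right)} = 2 \left(1 + h\right) = 2 + 2 h$)
$f{\left(z \right)} = \frac{2 + 2 z}{z}$
$E = -75300$ ($E = 3 \left(-25100\right) = -75300$)
$\frac{1}{E + f{\left(g{\left(B{\left(2 \right)},-10 \right)} \right)}} = \frac{1}{-75300 + \left(2 + \frac{2}{\left(-10\right)^{3}}\right)} = \frac{1}{-75300 + \left(2 + \frac{2}{-1000}\right)} = \frac{1}{-75300 + \left(2 + 2 \left(- \frac{1}{1000}\right)\right)} = \frac{1}{-75300 + \left(2 - \frac{1}{500}\right)} = \frac{1}{-75300 + \frac{999}{500}} = \frac{1}{- \frac{37649001}{500}} = - \frac{500}{37649001}$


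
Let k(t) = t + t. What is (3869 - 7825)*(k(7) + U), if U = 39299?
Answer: -155522228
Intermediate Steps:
k(t) = 2*t
(3869 - 7825)*(k(7) + U) = (3869 - 7825)*(2*7 + 39299) = -3956*(14 + 39299) = -3956*39313 = -155522228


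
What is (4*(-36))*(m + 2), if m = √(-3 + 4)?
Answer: -432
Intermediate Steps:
m = 1 (m = √1 = 1)
(4*(-36))*(m + 2) = (4*(-36))*(1 + 2) = -144*3 = -432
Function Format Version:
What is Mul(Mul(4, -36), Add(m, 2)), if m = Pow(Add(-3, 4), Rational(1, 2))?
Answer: -432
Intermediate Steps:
m = 1 (m = Pow(1, Rational(1, 2)) = 1)
Mul(Mul(4, -36), Add(m, 2)) = Mul(Mul(4, -36), Add(1, 2)) = Mul(-144, 3) = -432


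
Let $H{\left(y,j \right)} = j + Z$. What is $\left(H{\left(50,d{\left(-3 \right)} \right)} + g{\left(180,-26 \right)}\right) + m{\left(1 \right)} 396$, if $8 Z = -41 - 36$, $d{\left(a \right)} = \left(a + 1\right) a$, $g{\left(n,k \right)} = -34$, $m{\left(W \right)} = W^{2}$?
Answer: $\frac{2867}{8} \approx 358.38$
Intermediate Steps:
$d{\left(a \right)} = a \left(1 + a\right)$ ($d{\left(a \right)} = \left(1 + a\right) a = a \left(1 + a\right)$)
$Z = - \frac{77}{8}$ ($Z = \frac{-41 - 36}{8} = \frac{1}{8} \left(-77\right) = - \frac{77}{8} \approx -9.625$)
$H{\left(y,j \right)} = - \frac{77}{8} + j$ ($H{\left(y,j \right)} = j - \frac{77}{8} = - \frac{77}{8} + j$)
$\left(H{\left(50,d{\left(-3 \right)} \right)} + g{\left(180,-26 \right)}\right) + m{\left(1 \right)} 396 = \left(\left(- \frac{77}{8} - 3 \left(1 - 3\right)\right) - 34\right) + 1^{2} \cdot 396 = \left(\left(- \frac{77}{8} - -6\right) - 34\right) + 1 \cdot 396 = \left(\left(- \frac{77}{8} + 6\right) - 34\right) + 396 = \left(- \frac{29}{8} - 34\right) + 396 = - \frac{301}{8} + 396 = \frac{2867}{8}$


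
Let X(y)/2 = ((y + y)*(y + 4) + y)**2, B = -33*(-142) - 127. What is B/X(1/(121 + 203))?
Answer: 6280000033248/2128681 ≈ 2.9502e+6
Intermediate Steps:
B = 4559 (B = 4686 - 127 = 4559)
X(y) = 2*(y + 2*y*(4 + y))**2 (X(y) = 2*((y + y)*(y + 4) + y)**2 = 2*((2*y)*(4 + y) + y)**2 = 2*(2*y*(4 + y) + y)**2 = 2*(y + 2*y*(4 + y))**2)
B/X(1/(121 + 203)) = 4559/((2*(1/(121 + 203))**2*(9 + 2/(121 + 203))**2)) = 4559/((2*(1/324)**2*(9 + 2/324)**2)) = 4559/((2*(1/324)**2*(9 + 2*(1/324))**2)) = 4559/((2*(1/104976)*(9 + 1/162)**2)) = 4559/((2*(1/104976)*(1459/162)**2)) = 4559/((2*(1/104976)*(2128681/26244))) = 4559/(2128681/1377495072) = 4559*(1377495072/2128681) = 6280000033248/2128681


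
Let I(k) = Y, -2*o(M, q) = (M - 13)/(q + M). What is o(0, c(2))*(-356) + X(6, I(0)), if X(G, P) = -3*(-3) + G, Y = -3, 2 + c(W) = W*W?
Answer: -1142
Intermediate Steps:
c(W) = -2 + W² (c(W) = -2 + W*W = -2 + W²)
o(M, q) = -(-13 + M)/(2*(M + q)) (o(M, q) = -(M - 13)/(2*(q + M)) = -(-13 + M)/(2*(M + q)))
I(k) = -3
X(G, P) = 9 + G
o(0, c(2))*(-356) + X(6, I(0)) = ((13 - 1*0)/(2*(0 + (-2 + 2²))))*(-356) + (9 + 6) = ((13 + 0)/(2*(0 + (-2 + 4))))*(-356) + 15 = ((½)*13/(0 + 2))*(-356) + 15 = ((½)*13/2)*(-356) + 15 = ((½)*(½)*13)*(-356) + 15 = (13/4)*(-356) + 15 = -1157 + 15 = -1142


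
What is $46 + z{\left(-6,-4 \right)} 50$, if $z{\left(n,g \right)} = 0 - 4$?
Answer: $-154$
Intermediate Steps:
$z{\left(n,g \right)} = -4$
$46 + z{\left(-6,-4 \right)} 50 = 46 - 200 = -154$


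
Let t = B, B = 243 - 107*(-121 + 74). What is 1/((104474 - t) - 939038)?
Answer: -1/839836 ≈ -1.1907e-6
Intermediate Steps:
B = 5272 (B = 243 - 107*(-47) = 243 + 5029 = 5272)
t = 5272
1/((104474 - t) - 939038) = 1/((104474 - 1*5272) - 939038) = 1/((104474 - 5272) - 939038) = 1/(99202 - 939038) = 1/(-839836) = -1/839836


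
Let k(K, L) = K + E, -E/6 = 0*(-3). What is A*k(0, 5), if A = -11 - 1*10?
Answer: 0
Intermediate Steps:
E = 0 (E = -0*(-3) = -6*0 = 0)
k(K, L) = K (k(K, L) = K + 0 = K)
A = -21 (A = -11 - 10 = -21)
A*k(0, 5) = -21*0 = 0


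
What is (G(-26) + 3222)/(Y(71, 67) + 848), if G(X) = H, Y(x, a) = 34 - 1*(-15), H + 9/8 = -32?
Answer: 25511/7176 ≈ 3.5550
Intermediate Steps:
H = -265/8 (H = -9/8 - 32 = -265/8 ≈ -33.125)
Y(x, a) = 49 (Y(x, a) = 34 + 15 = 49)
G(X) = -265/8
(G(-26) + 3222)/(Y(71, 67) + 848) = (-265/8 + 3222)/(49 + 848) = (25511/8)/897 = (25511/8)*(1/897) = 25511/7176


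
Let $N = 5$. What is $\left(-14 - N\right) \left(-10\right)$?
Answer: $190$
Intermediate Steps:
$\left(-14 - N\right) \left(-10\right) = \left(-14 - 5\right) \left(-10\right) = \left(-19\right) \left(-10\right) = 190$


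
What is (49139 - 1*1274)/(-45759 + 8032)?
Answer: -47865/37727 ≈ -1.2687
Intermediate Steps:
(49139 - 1*1274)/(-45759 + 8032) = (49139 - 1274)/(-37727) = 47865*(-1/37727) = -47865/37727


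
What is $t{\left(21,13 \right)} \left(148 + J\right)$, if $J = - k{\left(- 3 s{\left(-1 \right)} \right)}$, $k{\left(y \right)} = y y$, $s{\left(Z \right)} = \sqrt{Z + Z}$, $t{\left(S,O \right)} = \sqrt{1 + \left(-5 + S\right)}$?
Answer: $166 \sqrt{17} \approx 684.44$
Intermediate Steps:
$t{\left(S,O \right)} = \sqrt{-4 + S}$
$s{\left(Z \right)} = \sqrt{2} \sqrt{Z}$ ($s{\left(Z \right)} = \sqrt{2 Z} = \sqrt{2} \sqrt{Z}$)
$k{\left(y \right)} = y^{2}$
$J = 18$ ($J = - \left(- 3 \sqrt{2} \sqrt{-1}\right)^{2} = - \left(- 3 \sqrt{2} i\right)^{2} = - \left(- 3 i \sqrt{2}\right)^{2} = \left(-1\right) \left(-18\right) = 18$)
$t{\left(21,13 \right)} \left(148 + J\right) = \sqrt{-4 + 21} \left(148 + 18\right) = \sqrt{17} \cdot 166 = 166 \sqrt{17}$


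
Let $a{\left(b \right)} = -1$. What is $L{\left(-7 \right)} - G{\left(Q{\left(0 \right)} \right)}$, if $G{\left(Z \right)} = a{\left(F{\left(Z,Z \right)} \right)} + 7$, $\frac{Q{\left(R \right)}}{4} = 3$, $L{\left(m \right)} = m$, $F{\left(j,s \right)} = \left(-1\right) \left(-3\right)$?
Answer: $-13$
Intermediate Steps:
$F{\left(j,s \right)} = 3$
$Q{\left(R \right)} = 12$ ($Q{\left(R \right)} = 4 \cdot 3 = 12$)
$G{\left(Z \right)} = 6$ ($G{\left(Z \right)} = -1 + 7 = 6$)
$L{\left(-7 \right)} - G{\left(Q{\left(0 \right)} \right)} = -7 - 6 = -13$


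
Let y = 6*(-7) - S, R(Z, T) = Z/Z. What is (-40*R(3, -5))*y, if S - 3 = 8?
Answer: 2120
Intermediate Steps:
S = 11 (S = 3 + 8 = 11)
R(Z, T) = 1
y = -53 (y = 6*(-7) - 1*11 = -42 - 11 = -53)
(-40*R(3, -5))*y = -40*1*(-53) = -40*(-53) = 2120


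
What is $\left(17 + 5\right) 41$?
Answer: $902$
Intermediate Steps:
$\left(17 + 5\right) 41 = 22 \cdot 41 = 902$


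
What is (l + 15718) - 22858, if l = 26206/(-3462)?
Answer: -12372443/1731 ≈ -7147.6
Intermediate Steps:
l = -13103/1731 (l = 26206*(-1/3462) = -13103/1731 ≈ -7.5696)
(l + 15718) - 22858 = (-13103/1731 + 15718) - 22858 = 27194755/1731 - 22858 = -12372443/1731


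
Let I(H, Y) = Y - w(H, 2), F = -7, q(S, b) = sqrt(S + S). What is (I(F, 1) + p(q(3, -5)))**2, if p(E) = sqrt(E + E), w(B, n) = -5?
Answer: (6 + 2**(3/4)*3**(1/4))**2 ≈ 67.459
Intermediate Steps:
q(S, b) = sqrt(2)*sqrt(S) (q(S, b) = sqrt(2*S) = sqrt(2)*sqrt(S))
p(E) = sqrt(2)*sqrt(E) (p(E) = sqrt(2*E) = sqrt(2)*sqrt(E))
I(H, Y) = 5 + Y (I(H, Y) = Y - 1*(-5) = Y + 5 = 5 + Y)
(I(F, 1) + p(q(3, -5)))**2 = ((5 + 1) + sqrt(2)*sqrt(sqrt(2)*sqrt(3)))**2 = (6 + sqrt(2)*sqrt(sqrt(6)))**2 = (6 + sqrt(2)*6**(1/4))**2 = (6 + 2**(3/4)*3**(1/4))**2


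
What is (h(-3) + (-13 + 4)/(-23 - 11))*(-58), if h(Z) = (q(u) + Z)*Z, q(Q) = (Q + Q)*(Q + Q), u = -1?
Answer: 2697/17 ≈ 158.65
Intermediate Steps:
q(Q) = 4*Q² (q(Q) = (2*Q)*(2*Q) = 4*Q²)
h(Z) = Z*(4 + Z) (h(Z) = (4*(-1)² + Z)*Z = (4*1 + Z)*Z = (4 + Z)*Z = Z*(4 + Z))
(h(-3) + (-13 + 4)/(-23 - 11))*(-58) = (-3*(4 - 3) + (-13 + 4)/(-23 - 11))*(-58) = (-3*1 - 9/(-34))*(-58) = (-3 - 9*(-1/34))*(-58) = (-3 + 9/34)*(-58) = -93/34*(-58) = 2697/17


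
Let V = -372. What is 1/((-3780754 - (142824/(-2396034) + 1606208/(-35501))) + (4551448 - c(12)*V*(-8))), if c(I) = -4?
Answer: 14176933839/11095482335096038 ≈ 1.2777e-6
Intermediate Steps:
1/((-3780754 - (142824/(-2396034) + 1606208/(-35501))) + (4551448 - c(12)*V*(-8))) = 1/((-3780754 - (142824/(-2396034) + 1606208/(-35501))) + (4551448 - (-4)*(-372*(-8)))) = 1/((-3780754 - (142824*(-1/2396034) + 1606208*(-1/35501))) + (4551448 - (-4)*2976)) = 1/((-3780754 - (-23804/399339 - 1606208/35501)) + (4551448 - 1*(-11904))) = 1/((-3780754 - 1*(-642266562316/14176933839)) + (4551448 + 11904)) = 1/((-3780754 + 642266562316/14176933839) + 4563352) = 1/(-53598857052972290/14176933839 + 4563352) = 1/(11095482335096038/14176933839) = 14176933839/11095482335096038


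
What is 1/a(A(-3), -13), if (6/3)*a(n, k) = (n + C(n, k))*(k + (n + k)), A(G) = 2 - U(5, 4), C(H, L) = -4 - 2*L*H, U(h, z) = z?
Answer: 1/812 ≈ 0.0012315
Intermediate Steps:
C(H, L) = -4 - 2*H*L
A(G) = -2 (A(G) = 2 - 1*4 = 2 - 4 = -2)
a(n, k) = (n + 2*k)*(-4 + n - 2*k*n)/2 (a(n, k) = ((n + (-4 - 2*n*k))*(k + (n + k)))/2 = ((n + (-4 - 2*k*n))*(k + (k + n)))/2 = ((-4 + n - 2*k*n)*(n + 2*k))/2 = ((n + 2*k)*(-4 + n - 2*k*n))/2 = (n + 2*k)*(-4 + n - 2*k*n)/2)
1/a(A(-3), -13) = 1/((1/2)*(-2)**2 - 13*(-2) - 1*(-2)*(2 - 13*(-2)) - 2*(-13)*(2 - 13*(-2))) = 1/((1/2)*4 + 26 - 1*(-2)*(2 + 26) - 2*(-13)*(2 + 26)) = 1/(2 + 26 - 1*(-2)*28 - 2*(-13)*28) = 1/(2 + 26 + 56 + 728) = 1/812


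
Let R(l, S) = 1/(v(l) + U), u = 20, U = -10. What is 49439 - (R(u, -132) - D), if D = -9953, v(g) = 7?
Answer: 118459/3 ≈ 39486.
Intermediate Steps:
R(l, S) = -⅓ (R(l, S) = 1/(7 - 10) = 1/(-3) = -⅓)
49439 - (R(u, -132) - D) = 49439 - (-⅓ - 1*(-9953)) = 49439 - (-⅓ + 9953) = 49439 - 1*29858/3 = 49439 - 29858/3 = 118459/3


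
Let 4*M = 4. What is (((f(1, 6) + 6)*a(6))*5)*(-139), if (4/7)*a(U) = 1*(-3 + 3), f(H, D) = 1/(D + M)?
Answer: 0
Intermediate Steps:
M = 1 (M = (1/4)*4 = 1)
f(H, D) = 1/(1 + D) (f(H, D) = 1/(D + 1) = 1/(1 + D))
a(U) = 0 (a(U) = 7*(1*(-3 + 3))/4 = 7*(1*0)/4 = (7/4)*0 = 0)
(((f(1, 6) + 6)*a(6))*5)*(-139) = (((1/(1 + 6) + 6)*0)*5)*(-139) = (((1/7 + 6)*0)*5)*(-139) = (((43/7)*0)*5)*(-139) = (0*5)*(-139) = 0*(-139) = 0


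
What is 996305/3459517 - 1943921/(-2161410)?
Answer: 8878451336207/7477434638970 ≈ 1.1874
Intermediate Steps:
996305/3459517 - 1943921/(-2161410) = 996305*(1/3459517) - 1943921*(-1/2161410) = 996305/3459517 + 1943921/2161410 = 8878451336207/7477434638970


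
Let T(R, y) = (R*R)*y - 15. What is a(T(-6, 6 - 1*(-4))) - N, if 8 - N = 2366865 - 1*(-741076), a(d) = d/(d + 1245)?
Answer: 329440921/106 ≈ 3.1079e+6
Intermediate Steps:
T(R, y) = -15 + y*R² (T(R, y) = R²*y - 15 = y*R² - 15 = -15 + y*R²)
a(d) = d/(1245 + d)
N = -3107933 (N = 8 - (2366865 - 1*(-741076)) = 8 - (2366865 + 741076) = 8 - 1*3107941 = 8 - 3107941 = -3107933)
a(T(-6, 6 - 1*(-4))) - N = (-15 + (6 - 1*(-4))*(-6)²)/(1245 + (-15 + (6 - 1*(-4))*(-6)²)) - 1*(-3107933) = (-15 + (6 + 4)*36)/(1245 + (-15 + (6 + 4)*36)) + 3107933 = (-15 + 10*36)/(1245 + (-15 + 10*36)) + 3107933 = (-15 + 360)/(1245 + (-15 + 360)) + 3107933 = 345/(1245 + 345) + 3107933 = 345/1590 + 3107933 = 345*(1/1590) + 3107933 = 23/106 + 3107933 = 329440921/106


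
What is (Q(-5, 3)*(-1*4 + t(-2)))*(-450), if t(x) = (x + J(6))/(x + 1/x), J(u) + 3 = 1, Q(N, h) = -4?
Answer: -4320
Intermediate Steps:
J(u) = -2 (J(u) = -3 + 1 = -2)
t(x) = (-2 + x)/(x + 1/x) (t(x) = (x - 2)/(x + 1/x) = (-2 + x)/(x + 1/x))
(Q(-5, 3)*(-1*4 + t(-2)))*(-450) = -4*(-1*4 - 2*(-2 - 2)/(1 + (-2)²))*(-450) = -4*(-4 - 2*(-4)/(1 + 4))*(-450) = -4*(-4 - 2*(-4)/5)*(-450) = -4*(-4 - 2*⅕*(-4))*(-450) = -4*(-4 + 8/5)*(-450) = -4*(-12/5)*(-450) = (48/5)*(-450) = -4320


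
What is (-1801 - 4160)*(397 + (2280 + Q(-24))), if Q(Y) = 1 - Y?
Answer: -16106622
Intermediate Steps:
(-1801 - 4160)*(397 + (2280 + Q(-24))) = (-1801 - 4160)*(397 + (2280 + (1 - 1*(-24)))) = -5961*(397 + (2280 + (1 + 24))) = -5961*(397 + (2280 + 25)) = -5961*(397 + 2305) = -5961*2702 = -16106622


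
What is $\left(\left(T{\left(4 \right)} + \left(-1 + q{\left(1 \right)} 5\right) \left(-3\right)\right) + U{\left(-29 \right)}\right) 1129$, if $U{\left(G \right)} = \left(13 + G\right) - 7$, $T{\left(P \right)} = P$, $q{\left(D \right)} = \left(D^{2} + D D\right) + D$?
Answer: $-68869$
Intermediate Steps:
$q{\left(D \right)} = D + 2 D^{2}$ ($q{\left(D \right)} = \left(D^{2} + D^{2}\right) + D = 2 D^{2} + D = D + 2 D^{2}$)
$U{\left(G \right)} = 6 + G$
$\left(\left(T{\left(4 \right)} + \left(-1 + q{\left(1 \right)} 5\right) \left(-3\right)\right) + U{\left(-29 \right)}\right) 1129 = \left(\left(4 + \left(-1 + 1 \left(1 + 2 \cdot 1\right) 5\right) \left(-3\right)\right) + \left(6 - 29\right)\right) 1129 = \left(\left(4 + \left(-1 + 1 \left(1 + 2\right) 5\right) \left(-3\right)\right) - 23\right) 1129 = \left(\left(4 + \left(-1 + 1 \cdot 3 \cdot 5\right) \left(-3\right)\right) - 23\right) 1129 = \left(\left(4 + \left(-1 + 3 \cdot 5\right) \left(-3\right)\right) - 23\right) 1129 = \left(\left(4 + \left(-1 + 15\right) \left(-3\right)\right) - 23\right) 1129 = \left(\left(4 + 14 \left(-3\right)\right) - 23\right) 1129 = \left(\left(4 - 42\right) - 23\right) 1129 = \left(-38 - 23\right) 1129 = \left(-61\right) 1129 = -68869$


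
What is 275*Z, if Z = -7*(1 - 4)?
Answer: 5775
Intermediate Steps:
Z = 21 (Z = -7*(-3) = 21)
275*Z = 275*21 = 5775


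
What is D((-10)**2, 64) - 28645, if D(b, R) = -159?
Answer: -28804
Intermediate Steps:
D((-10)**2, 64) - 28645 = -159 - 28645 = -28804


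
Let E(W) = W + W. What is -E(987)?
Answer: -1974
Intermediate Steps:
E(W) = 2*W
-E(987) = -2*987 = -1*1974 = -1974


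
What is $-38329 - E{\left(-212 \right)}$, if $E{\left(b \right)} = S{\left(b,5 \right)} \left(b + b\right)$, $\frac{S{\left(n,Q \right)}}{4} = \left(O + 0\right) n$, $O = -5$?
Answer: $1759431$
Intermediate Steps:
$S{\left(n,Q \right)} = - 20 n$ ($S{\left(n,Q \right)} = 4 \left(-5 + 0\right) n = 4 \left(- 5 n\right) = - 20 n$)
$E{\left(b \right)} = - 40 b^{2}$ ($E{\left(b \right)} = - 20 b \left(b + b\right) = - 20 b 2 b = - 40 b^{2}$)
$-38329 - E{\left(-212 \right)} = -38329 - - 40 \left(-212\right)^{2} = -38329 - \left(-40\right) 44944 = -38329 - -1797760 = -38329 + 1797760 = 1759431$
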